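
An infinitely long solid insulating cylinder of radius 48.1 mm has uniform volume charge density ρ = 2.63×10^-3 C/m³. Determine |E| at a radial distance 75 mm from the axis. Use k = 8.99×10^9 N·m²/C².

By cylindrical symmetry E is radial; use a coaxial Gaussian cylinder of radius 75 mm and length L (r > 48.1 mm, full cross-section enclosed).
λ_enc = ρ·πR² = (2.63×10^-3)π(0.0481)² = 1.912e-5 C/m.
By Gauss's law (flux through the curved wall only), E·2πrL = λ_enc L/ε₀.
E = 2k|λ_enc|/r = 2(8.99×10^9)(1.912×10^-5)/(0.075) = 4.58e6 N/C.

E = 4.58e6 V/m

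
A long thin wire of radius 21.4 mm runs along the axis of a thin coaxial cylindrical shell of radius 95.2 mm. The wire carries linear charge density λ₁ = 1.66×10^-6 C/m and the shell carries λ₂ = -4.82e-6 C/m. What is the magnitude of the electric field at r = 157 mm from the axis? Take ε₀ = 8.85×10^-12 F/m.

E ≈ 3.62e5 N/C

Choose a coaxial cylinder of radius r = 157 mm (arbitrary length L) as the Gaussian surface (r > 95.2 mm, enclosing both).
λ_enc = λ₁ + λ₂ = (1.66×10^-6) + (-4.82×10^-6) = -3.16×10^-6 C/m.
By Gauss's law (flux through the curved wall only), E·2πrL = λ_enc L/ε₀.
E = |λ_enc|/(2πε₀r) = (3.16e-6)/(2π·8.85×10^-12·0.157) = 3.62×10^5 N/C.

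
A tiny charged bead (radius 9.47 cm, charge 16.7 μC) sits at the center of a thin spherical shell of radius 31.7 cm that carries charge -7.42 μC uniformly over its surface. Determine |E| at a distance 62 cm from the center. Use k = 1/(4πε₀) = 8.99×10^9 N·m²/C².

E ≈ 2.17×10^5 N/C

Use a concentric Gaussian sphere at r = 62 cm (r > 31.7 cm, enclosing both).
Q_enc = (16.7 μC) + (-7.42 μC) = 9.28×10^-6 C.
Since E is radial and uniform over the Gaussian sphere, Φ = E·4πr² = Q_enc/ε₀.
E = k|Q_enc|/r² = (8.99×10^9)(9.28e-6)/(0.62)² = 2.17e5 N/C.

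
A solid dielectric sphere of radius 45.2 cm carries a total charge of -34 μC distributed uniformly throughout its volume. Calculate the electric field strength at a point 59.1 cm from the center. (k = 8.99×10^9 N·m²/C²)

8.75×10^5 N/C

Use a concentric Gaussian sphere at r = 59.1 cm (r > R, so the entire charge is enclosed).
Q_enc = -34 μC = -3.40×10^-5 C.
Applying ∮E·dA = Q_enc/ε₀ with Φ = E(4πr²):
E = k|Q_enc|/r² = (8.99×10^9)(3.40×10^-5)/(0.591)² = 8.75e5 N/C.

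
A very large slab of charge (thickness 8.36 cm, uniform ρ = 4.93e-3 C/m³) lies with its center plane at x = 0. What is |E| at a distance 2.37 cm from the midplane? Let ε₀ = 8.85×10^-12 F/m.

By symmetry E is perpendicular to the slab. A Gaussian pillbox from −2.37 cm to +2.37 cm (face area A) lies entirely within the slab.
Q_enc = ρ·(2x)·A and flux = 2EA, so 2EA = 2ρxA/ε₀ ⇒ E = |ρ|x/ε₀.
E = (4.93×10^-3)(0.0237)/(8.85×10^-12) = 1.32×10^7 N/C.

1.32×10^7 N/C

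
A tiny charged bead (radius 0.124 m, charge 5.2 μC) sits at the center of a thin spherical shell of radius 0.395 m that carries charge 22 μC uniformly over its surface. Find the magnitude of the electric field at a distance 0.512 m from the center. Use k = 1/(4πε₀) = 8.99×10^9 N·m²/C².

By spherical symmetry E is radial; choose a Gaussian sphere of radius r = 0.512 m (r > 0.395 m, enclosing both).
Q_enc = (5.2 μC) + (22 μC) = 2.72×10^-5 C.
Gauss's law: E·4πr² = Q_enc/ε₀.
E = k|Q_enc|/r² = (8.99×10^9)(2.72×10^-5)/(0.512)² = 9.33×10^5 N/C.

E = 9.33×10^5 N/C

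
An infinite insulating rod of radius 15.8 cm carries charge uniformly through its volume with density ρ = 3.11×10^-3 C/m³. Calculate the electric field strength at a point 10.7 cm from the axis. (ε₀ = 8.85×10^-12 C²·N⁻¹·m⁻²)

Choose a coaxial cylinder of radius r = 10.7 cm (arbitrary length L) as the Gaussian surface (r < R).
Enclosed charge per unit length: λ_enc = ρ·πr² = (3.11×10^-3)π(0.107)² = 1.119e-4 C/m.
By Gauss's law (flux through the curved wall only), E·2πrL = λ_enc L/ε₀.
E = |λ_enc|/(2πε₀r) = (1.119e-4)/(2π·8.85×10^-12·0.107) = 1.88×10^7 N/C.

|E| = 1.88×10^7 N/C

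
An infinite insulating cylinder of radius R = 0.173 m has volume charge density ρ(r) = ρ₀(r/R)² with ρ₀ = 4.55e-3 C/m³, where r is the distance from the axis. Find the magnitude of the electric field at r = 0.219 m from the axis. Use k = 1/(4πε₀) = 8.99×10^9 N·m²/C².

|E| ≈ 1.76×10^7 N/C

Choose a coaxial cylinder of radius r = 0.219 m (arbitrary length L) as the Gaussian surface (r > R, full charge per length enclosed).
λ_enc = 2π ∫₀^R ρ₀(r'/R)^2 r' dr' = 2πρ₀R²/4 = 2.139e-4 C/m.
Gauss's law: E·2πrL = λ_enc L/ε₀.
E = 2k|λ_enc|/r = 2(8.99×10^9)(2.139e-4)/(0.219) = 1.76×10^7 N/C.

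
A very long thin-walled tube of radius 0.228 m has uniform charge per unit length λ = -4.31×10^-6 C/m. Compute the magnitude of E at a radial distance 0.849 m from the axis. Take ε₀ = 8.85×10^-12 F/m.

By cylindrical symmetry E is radial; use a coaxial Gaussian cylinder of radius 0.849 m and length L (r > 0.228 m).
The full line charge is enclosed: λ_enc = -4.31e-6 C/m.
Since E is radial and uniform over the curved surface, Φ = E·2πrL = Q_enc/ε₀ = λ_enc L/ε₀.
E = |λ_enc|/(2πε₀r) = (4.31×10^-6)/(2π·8.85×10^-12·0.849) = 9.13e4 N/C.

|E| ≈ 9.13×10^4 N/C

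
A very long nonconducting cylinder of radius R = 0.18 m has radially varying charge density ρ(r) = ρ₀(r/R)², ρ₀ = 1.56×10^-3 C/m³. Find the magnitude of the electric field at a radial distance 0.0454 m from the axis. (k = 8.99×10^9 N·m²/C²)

Take a coaxial cylindrical Gaussian surface of radius r = 0.0454 m and length L (r < R).
Integrating ρ over the cross-section to radius r: λ_enc = (2πρ₀/R²) ∫₀^r r'^3 dr' = 2πρ₀ r^4/(4·R²) = 3.213×10^-7 C/m.
Gauss's law: E·2πrL = λ_enc L/ε₀.
E = 2k|λ_enc|/r = 2(8.99×10^9)(3.213e-7)/(0.0454) = 1.27×10^5 N/C.

|E| = 1.27e5 V/m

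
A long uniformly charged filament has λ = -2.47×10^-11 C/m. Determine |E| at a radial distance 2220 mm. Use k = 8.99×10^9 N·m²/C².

Choose a coaxial cylinder of radius r = 2220 mm (arbitrary length L) as the Gaussian surface.
Q_enc = λL, so λ_enc = -2.47e-11 C/m.
By Gauss's law (flux through the curved wall only), E·2πrL = λ_enc L/ε₀.
E = 2k|λ_enc|/r = 2(8.99×10^9)(2.47e-11)/(2.22) = 0.2 N/C.

|E| = 0.2 V/m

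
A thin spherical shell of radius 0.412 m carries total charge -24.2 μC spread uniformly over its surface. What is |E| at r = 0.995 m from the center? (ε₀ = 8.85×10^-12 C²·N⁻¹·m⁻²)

Symmetry ⇒ E = E(r) r̂. Gaussian sphere of radius r = 0.995 m (r > 0.412 m).
The entire shell is enclosed: Q_enc = -2.42×10^-5 C.
Since E is radial and uniform over the Gaussian sphere, Φ = E·4πr² = Q_enc/ε₀.
E = |Q_enc|/(4πε₀r²) = (2.42×10^-5)/(4π·8.85×10^-12·(0.995)²) = 2.20×10^5 N/C.

E = 2.20e5 V/m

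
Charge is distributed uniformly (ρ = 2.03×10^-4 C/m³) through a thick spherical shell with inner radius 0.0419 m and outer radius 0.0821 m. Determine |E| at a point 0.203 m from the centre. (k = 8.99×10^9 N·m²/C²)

8.90e4 N/C

Use a concentric Gaussian sphere at r = 0.203 m (r > 0.0821 m, enclosing the whole shell).
Q_enc = ρ·(4π/3)(b³ − a³) = (2.03e-4)·(4π/3)·((0.0821)³ − (0.0419)³) = 4.08e-7 C.
By Gauss's law, ∮E·dA = E·4πr² = Q_enc/ε₀.
E = k|Q_enc|/r² = (8.99×10^9)(4.08×10^-7)/(0.203)² = 8.90×10^4 N/C.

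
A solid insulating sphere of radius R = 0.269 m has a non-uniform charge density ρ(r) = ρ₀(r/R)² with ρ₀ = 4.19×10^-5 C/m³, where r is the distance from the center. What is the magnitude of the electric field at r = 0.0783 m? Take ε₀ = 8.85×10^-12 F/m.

|E| ≈ 6.28×10^3 N/C

Take a concentric spherical Gaussian surface of radius r = 0.0783 m (r < R).
Q_enc = ∫₀^r ρ(r')·4πr'² dr' = (4πρ₀/R²) ∫₀^r r'^4 dr' = 4πρ₀ r^5/(5·R²) = 4.283×10^-9 C.
Applying ∮E·dA = Q_enc/ε₀ with Φ = E(4πr²):
E = |Q_enc|/(4πε₀r²) = (4.283×10^-9)/(4π·8.85×10^-12·(0.0783)²) = 6.28×10^3 N/C.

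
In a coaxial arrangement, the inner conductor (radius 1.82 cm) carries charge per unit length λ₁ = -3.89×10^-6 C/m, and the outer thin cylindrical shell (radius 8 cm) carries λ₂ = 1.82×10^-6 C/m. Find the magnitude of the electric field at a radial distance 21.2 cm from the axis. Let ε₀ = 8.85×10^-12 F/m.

|E| ≈ 1.76×10^5 N/C

Coaxial Gaussian cylinder, radius r = 21.2 cm, length L (r > 8 cm, enclosing both).
λ_enc = λ₁ + λ₂ = (-3.89×10^-6) + (1.82e-6) = -2.07e-6 C/m.
By Gauss's law (flux through the curved wall only), E·2πrL = λ_enc L/ε₀.
E = |λ_enc|/(2πε₀r) = (2.07e-6)/(2π·8.85×10^-12·0.212) = 1.76e5 N/C.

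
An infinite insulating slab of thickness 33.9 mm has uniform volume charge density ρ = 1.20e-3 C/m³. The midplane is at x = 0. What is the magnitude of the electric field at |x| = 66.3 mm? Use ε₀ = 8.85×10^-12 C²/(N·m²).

E ≈ 2.30e6 N/C

The point |x| = 66.3 mm lies outside the slab (half-thickness 0.01695 m). A symmetric pillbox spanning the full slab encloses Q_enc = ρ·d·A.
Flux = 2EA ⇒ E = |ρ|d/(2ε₀), independent of distance outside.
E = (1.20×10^-3)(0.0339)/(2·8.85×10^-12) = 2.30×10^6 N/C.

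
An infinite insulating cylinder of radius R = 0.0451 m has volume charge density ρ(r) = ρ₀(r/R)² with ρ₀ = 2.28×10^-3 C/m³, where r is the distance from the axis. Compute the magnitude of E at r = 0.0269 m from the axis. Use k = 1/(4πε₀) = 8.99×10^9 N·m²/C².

By cylindrical symmetry E is radial; use a coaxial Gaussian cylinder of radius 0.0269 m and length L (r < R).
λ_enc = ∫₀^r ρ(r')·2πr' dr' = (2πρ₀/R²)·r^4/4 = 9.22e-7 C/m.
Applying ∮E·dA = Q_enc/ε₀ with the end caps contributing no flux:
E = 2k|λ_enc|/r = 2(8.99×10^9)(9.22×10^-7)/(0.0269) = 6.16×10^5 N/C.

E ≈ 6.16×10^5 N/C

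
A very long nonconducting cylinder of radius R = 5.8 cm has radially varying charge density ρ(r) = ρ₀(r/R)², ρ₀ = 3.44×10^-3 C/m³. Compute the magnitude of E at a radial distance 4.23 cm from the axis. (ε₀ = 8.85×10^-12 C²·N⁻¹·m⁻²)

Take a coaxial cylindrical Gaussian surface of radius r = 4.23 cm and length L (r < R).
Integrating ρ over the cross-section to radius r: λ_enc = (2πρ₀/R²) ∫₀^r r'^3 dr' = 2πρ₀ r^4/(4·R²) = 5.143e-6 C/m.
Since E is radial and uniform over the curved surface, Φ = E·2πrL = Q_enc/ε₀ = λ_enc L/ε₀.
E = |λ_enc|/(2πε₀r) = (5.143×10^-6)/(2π·8.85×10^-12·0.0423) = 2.19×10^6 N/C.

E = 2.19×10^6 N/C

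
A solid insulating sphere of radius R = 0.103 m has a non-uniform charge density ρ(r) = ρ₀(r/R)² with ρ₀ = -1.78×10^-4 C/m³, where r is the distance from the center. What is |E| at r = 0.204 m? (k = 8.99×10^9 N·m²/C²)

|E| = 1.06e5 N/C

Symmetry ⇒ E = E(r) r̂. Gaussian sphere of radius r = 0.204 m (r > R, all charge enclosed).
Q_enc = 4π ∫₀^R ρ₀(r'/R)^2 r'² dr' = 4πρ₀R³/5 = -4.888e-7 C.
Gauss's law: E·4πr² = Q_enc/ε₀.
E = k|Q_enc|/r² = (8.99×10^9)(4.888e-7)/(0.204)² = 1.06×10^5 N/C.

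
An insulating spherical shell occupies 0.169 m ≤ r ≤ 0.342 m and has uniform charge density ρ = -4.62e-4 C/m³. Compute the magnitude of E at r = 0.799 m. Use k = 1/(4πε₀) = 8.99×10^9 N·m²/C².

Symmetry ⇒ E = E(r) r̂. Gaussian sphere of radius r = 0.799 m (r > 0.342 m, enclosing the whole shell).
Q_enc = ρ·(4π/3)(b³ − a³) = (-4.62×10^-4)·(4π/3)·((0.342)³ − (0.169)³) = -6.807×10^-5 C.
Applying ∮E·dA = Q_enc/ε₀ with Φ = E(4πr²):
E = k|Q_enc|/r² = (8.99×10^9)(6.807e-5)/(0.799)² = 9.59×10^5 N/C.

E ≈ 9.59×10^5 N/C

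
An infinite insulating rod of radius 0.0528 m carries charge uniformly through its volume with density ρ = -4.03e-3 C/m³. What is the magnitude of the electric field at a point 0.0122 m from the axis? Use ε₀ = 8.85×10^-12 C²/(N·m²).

2.78×10^6 V/m

Choose a coaxial cylinder of radius r = 0.0122 m (arbitrary length L) as the Gaussian surface (r < R).
Charge inside radius r per length L is ρ·πr²·L, so λ_enc = ρπr² = -1.884×10^-6 C/m.
Applying ∮E·dA = Q_enc/ε₀ with the end caps contributing no flux:
E = |λ_enc|/(2πε₀r) = (1.884e-6)/(2π·8.85×10^-12·0.0122) = 2.78×10^6 N/C.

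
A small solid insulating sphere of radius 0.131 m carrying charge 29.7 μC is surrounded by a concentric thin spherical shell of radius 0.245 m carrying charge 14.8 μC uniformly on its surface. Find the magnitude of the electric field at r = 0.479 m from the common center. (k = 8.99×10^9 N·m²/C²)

Use a concentric Gaussian sphere at r = 0.479 m (r > 0.245 m, enclosing both).
Q_enc = (29.7 μC) + (14.8 μC) = 4.45e-5 C.
Gauss's law: E·4πr² = Q_enc/ε₀.
E = k|Q_enc|/r² = (8.99×10^9)(4.45×10^-5)/(0.479)² = 1.74×10^6 N/C.

E = 1.74e6 V/m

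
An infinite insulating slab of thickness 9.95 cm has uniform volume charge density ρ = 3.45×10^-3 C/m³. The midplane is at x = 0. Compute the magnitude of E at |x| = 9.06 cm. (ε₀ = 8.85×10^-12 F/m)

The point |x| = 9.06 cm lies outside the slab (half-thickness 0.04975 m). A symmetric pillbox spanning the full slab encloses Q_enc = ρ·d·A.
Flux = 2EA ⇒ E = |ρ|d/(2ε₀), independent of distance outside.
E = (3.45×10^-3)(0.0995)/(2·8.85×10^-12) = 1.94×10^7 N/C.

|E| ≈ 1.94e7 N/C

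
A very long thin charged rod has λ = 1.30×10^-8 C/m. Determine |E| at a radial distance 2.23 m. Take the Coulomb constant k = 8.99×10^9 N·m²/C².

By cylindrical symmetry E is radial; use a coaxial Gaussian cylinder of radius 2.23 m and length L.
Q_enc = λL, so λ_enc = 1.30e-8 C/m.
Applying ∮E·dA = Q_enc/ε₀ with the end caps contributing no flux:
E = 2k|λ_enc|/r = 2(8.99×10^9)(1.30×10^-8)/(2.23) = 105 N/C.

E = 105 N/C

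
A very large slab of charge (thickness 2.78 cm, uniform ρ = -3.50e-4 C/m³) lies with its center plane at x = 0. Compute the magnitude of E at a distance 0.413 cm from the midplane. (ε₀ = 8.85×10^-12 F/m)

By symmetry E is perpendicular to the slab. A Gaussian pillbox from −0.413 cm to +0.413 cm (face area A) lies entirely within the slab.
Q_enc = ρ·(2x)·A and flux = 2EA, so 2EA = 2ρxA/ε₀ ⇒ E = |ρ|x/ε₀.
E = (3.50e-4)(0.00413)/(8.85×10^-12) = 1.63e5 N/C.

1.63×10^5 N/C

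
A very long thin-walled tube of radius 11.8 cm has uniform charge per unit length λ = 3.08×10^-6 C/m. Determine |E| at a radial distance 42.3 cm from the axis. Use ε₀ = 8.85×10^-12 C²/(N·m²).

Take a coaxial cylindrical Gaussian surface of radius r = 42.3 cm and length L (r > 11.8 cm).
The full line charge is enclosed: λ_enc = 3.08×10^-6 C/m.
Gauss's law: E·2πrL = λ_enc L/ε₀.
E = |λ_enc|/(2πε₀r) = (3.08e-6)/(2π·8.85×10^-12·0.423) = 1.31×10^5 N/C.

E ≈ 1.31e5 V/m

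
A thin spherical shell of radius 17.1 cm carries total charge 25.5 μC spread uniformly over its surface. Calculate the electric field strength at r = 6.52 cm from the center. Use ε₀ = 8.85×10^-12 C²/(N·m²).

By spherical symmetry E is radial; choose a Gaussian sphere of radius r = 6.52 cm (inside the shell, r < 17.1 cm).
No charge lies within this surface, so Q_enc = 0 and Gauss's law gives E·4πr² = 0 ⇒ E = 0.

|E| = 0 N/C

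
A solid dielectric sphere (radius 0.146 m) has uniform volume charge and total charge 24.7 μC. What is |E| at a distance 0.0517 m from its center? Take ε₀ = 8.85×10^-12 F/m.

E ≈ 3.69e6 N/C

By spherical symmetry E is radial; choose a Gaussian sphere of radius r = 0.0517 m (r < R).
For a uniform sphere the enclosed fraction is (r/R)³, so Q_enc = (24.7 μC)(0.0517/0.146)³ = 1.097e-6 C.
Applying ∮E·dA = Q_enc/ε₀ with Φ = E(4πr²):
E = |Q_enc|/(4πε₀r²) = (1.097×10^-6)/(4π·8.85×10^-12·(0.0517)²) = 3.69×10^6 N/C.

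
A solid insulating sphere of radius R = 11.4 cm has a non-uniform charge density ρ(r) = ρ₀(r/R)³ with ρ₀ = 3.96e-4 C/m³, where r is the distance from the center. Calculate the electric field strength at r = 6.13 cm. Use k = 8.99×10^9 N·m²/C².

E ≈ 7.11×10^4 N/C

By spherical symmetry E is radial; choose a Gaussian sphere of radius r = 6.13 cm (r < R).
Integrate the density: Q_enc = 4π ∫₀^r ρ₀(r'/R)^3 r'² dr' = 4πρ₀ r^6/(6·R³) = 2.97×10^-8 C.
Applying ∮E·dA = Q_enc/ε₀ with Φ = E(4πr²):
E = k|Q_enc|/r² = (8.99×10^9)(2.97e-8)/(0.0613)² = 7.11×10^4 N/C.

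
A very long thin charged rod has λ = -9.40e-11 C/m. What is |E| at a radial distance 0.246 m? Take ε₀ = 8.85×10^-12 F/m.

Coaxial Gaussian cylinder, radius r = 0.246 m, length L.
Q_enc = λL, so λ_enc = -9.40×10^-11 C/m.
Gauss's law: E·2πrL = λ_enc L/ε₀.
E = |λ_enc|/(2πε₀r) = (9.40×10^-11)/(2π·8.85×10^-12·0.246) = 6.87 N/C.

|E| = 6.87 N/C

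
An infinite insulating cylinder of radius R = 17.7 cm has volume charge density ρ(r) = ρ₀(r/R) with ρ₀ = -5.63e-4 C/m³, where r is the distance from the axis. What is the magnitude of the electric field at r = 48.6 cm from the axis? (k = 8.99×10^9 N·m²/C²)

E = 1.37×10^6 N/C

Take a coaxial cylindrical Gaussian surface of radius r = 48.6 cm and length L (r > R, full charge per length enclosed).
λ_enc = 2π ∫₀^R ρ₀(r'/R)^1 r' dr' = 2πρ₀R²/3 = -3.694×10^-5 C/m.
By Gauss's law (flux through the curved wall only), E·2πrL = λ_enc L/ε₀.
E = 2k|λ_enc|/r = 2(8.99×10^9)(3.694×10^-5)/(0.486) = 1.37×10^6 N/C.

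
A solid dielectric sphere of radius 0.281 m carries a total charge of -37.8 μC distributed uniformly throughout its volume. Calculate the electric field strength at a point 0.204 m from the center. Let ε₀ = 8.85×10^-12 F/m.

3.12×10^6 N/C

Use a concentric Gaussian sphere at r = 0.204 m (r < R).
Only the charge within r is enclosed: Q_enc = Q·(r/R)³ = (-37.8 μC)·(0.204 m/0.281 m)³ = -1.446×10^-5 C.
By Gauss's law, ∮E·dA = E·4πr² = Q_enc/ε₀.
E = |Q_enc|/(4πε₀r²) = (1.446×10^-5)/(4π·8.85×10^-12·(0.204)²) = 3.12e6 N/C.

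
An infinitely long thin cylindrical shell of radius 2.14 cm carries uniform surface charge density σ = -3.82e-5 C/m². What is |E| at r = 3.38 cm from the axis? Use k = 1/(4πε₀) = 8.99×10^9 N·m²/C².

Take a coaxial cylindrical Gaussian surface of radius r = 3.38 cm and length L (r > 2.14 cm).
The whole shell is enclosed: λ_enc = σ·2πR = (-3.82e-5)·2π·(0.0214) = -5.136×10^-6 C/m.
By Gauss's law (flux through the curved wall only), E·2πrL = λ_enc L/ε₀.
E = 2k|λ_enc|/r = 2(8.99×10^9)(5.136e-6)/(0.0338) = 2.73×10^6 N/C.

E = 2.73×10^6 N/C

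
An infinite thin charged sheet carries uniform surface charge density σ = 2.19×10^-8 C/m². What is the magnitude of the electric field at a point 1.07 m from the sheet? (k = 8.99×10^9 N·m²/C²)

Choose a cylindrical pillbox piercing the sheet, end faces (area A) parallel to it.
Flux Φ = 2EA and Q_enc = σA, so 2EA = σA/ε₀ ⇒ E = |σ|/(2ε₀), independent of distance.
E = 2πk|σ| = 2π(8.99×10^9)(2.19×10^-8) = 1.24×10^3 N/C.

|E| ≈ 1.24e3 V/m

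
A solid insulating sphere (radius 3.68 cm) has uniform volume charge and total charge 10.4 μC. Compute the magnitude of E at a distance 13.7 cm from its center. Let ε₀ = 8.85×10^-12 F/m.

|E| = 4.98×10^6 V/m

By spherical symmetry E is radial; choose a Gaussian sphere of radius r = 13.7 cm (r > R, so the entire charge is enclosed).
Q_enc = 10.4 μC = 1.04e-5 C.
Applying ∮E·dA = Q_enc/ε₀ with Φ = E(4πr²):
E = |Q_enc|/(4πε₀r²) = (1.04×10^-5)/(4π·8.85×10^-12·(0.137)²) = 4.98×10^6 N/C.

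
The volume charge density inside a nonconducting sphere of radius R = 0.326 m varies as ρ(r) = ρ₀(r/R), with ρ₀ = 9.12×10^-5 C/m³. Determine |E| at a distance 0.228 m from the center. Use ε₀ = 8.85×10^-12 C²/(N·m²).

Use a concentric Gaussian sphere at r = 0.228 m (r < R).
Q_enc = ∫₀^r ρ(r')·4πr'² dr' = (4πρ₀/R) ∫₀^r r'^3 dr' = 4πρ₀ r^4/(4·R) = 2.375e-6 C.
Gauss's law: E·4πr² = Q_enc/ε₀.
E = |Q_enc|/(4πε₀r²) = (2.375e-6)/(4π·8.85×10^-12·(0.228)²) = 4.11×10^5 N/C.

|E| ≈ 4.11×10^5 N/C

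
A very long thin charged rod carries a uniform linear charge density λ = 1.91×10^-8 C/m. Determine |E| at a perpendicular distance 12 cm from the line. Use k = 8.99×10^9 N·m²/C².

Take a coaxial cylindrical Gaussian surface of radius r = 12 cm and length L.
Q_enc = λL, so λ_enc = 1.91×10^-8 C/m.
Gauss's law: E·2πrL = λ_enc L/ε₀.
E = 2k|λ_enc|/r = 2(8.99×10^9)(1.91e-8)/(0.12) = 2.86×10^3 N/C.

E ≈ 2.86e3 V/m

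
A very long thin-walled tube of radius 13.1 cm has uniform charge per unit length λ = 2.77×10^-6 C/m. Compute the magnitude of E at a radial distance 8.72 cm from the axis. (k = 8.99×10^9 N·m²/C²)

By cylindrical symmetry E is radial; use a coaxial Gaussian cylinder of radius 8.72 cm and length L (r < 13.1 cm, inside the shell).
All the surface charge lies outside this cylinder: Q_enc = 0, hence E = 0.

E = 0 (no enclosed charge)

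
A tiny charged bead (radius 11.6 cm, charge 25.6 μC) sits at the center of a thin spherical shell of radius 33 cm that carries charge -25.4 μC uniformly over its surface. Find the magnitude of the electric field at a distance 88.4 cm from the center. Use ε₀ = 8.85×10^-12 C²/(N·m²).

Use a concentric Gaussian sphere at r = 88.4 cm (r > 33 cm, enclosing both).
Q_enc = (25.6 μC) + (-25.4 μC) = 2.00e-7 C.
Since E is radial and uniform over the Gaussian sphere, Φ = E·4πr² = Q_enc/ε₀.
E = |Q_enc|/(4πε₀r²) = (2.00e-7)/(4π·8.85×10^-12·(0.884)²) = 2.30e3 N/C.

E = 2.30×10^3 V/m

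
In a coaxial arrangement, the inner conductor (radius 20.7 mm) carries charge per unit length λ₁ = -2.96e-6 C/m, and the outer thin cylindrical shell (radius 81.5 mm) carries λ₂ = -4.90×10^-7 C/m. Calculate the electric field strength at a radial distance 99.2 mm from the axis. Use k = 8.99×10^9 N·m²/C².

6.25×10^5 V/m

Coaxial Gaussian cylinder, radius r = 99.2 mm, length L (r > 81.5 mm, enclosing both).
λ_enc = λ₁ + λ₂ = (-2.96e-6) + (-4.90e-7) = -3.45e-6 C/m.
Gauss's law: E·2πrL = λ_enc L/ε₀.
E = 2k|λ_enc|/r = 2(8.99×10^9)(3.45×10^-6)/(0.0992) = 6.25×10^5 N/C.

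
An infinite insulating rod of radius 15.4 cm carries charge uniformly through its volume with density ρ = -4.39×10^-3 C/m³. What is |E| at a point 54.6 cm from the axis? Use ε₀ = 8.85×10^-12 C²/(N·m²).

Coaxial Gaussian cylinder, radius r = 54.6 cm, length L (r > 15.4 cm, full cross-section enclosed).
λ_enc = ρ·πR² = (-4.39e-3)π(0.154)² = -3.271×10^-4 C/m.
By Gauss's law (flux through the curved wall only), E·2πrL = λ_enc L/ε₀.
E = |λ_enc|/(2πε₀r) = (3.271×10^-4)/(2π·8.85×10^-12·0.546) = 1.08×10^7 N/C.

1.08e7 V/m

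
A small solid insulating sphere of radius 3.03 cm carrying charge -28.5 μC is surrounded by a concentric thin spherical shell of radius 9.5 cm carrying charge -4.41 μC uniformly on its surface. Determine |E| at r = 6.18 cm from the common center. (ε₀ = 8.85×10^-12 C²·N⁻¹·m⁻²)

By spherical symmetry E is radial; choose a Gaussian sphere of radius r = 6.18 cm (between the bodies, 3.03 cm < r < 9.5 cm).
The shell at 9.5 cm lies outside the Gaussian surface, so Q_enc = -28.5 μC = -2.85×10^-5 C.
Since E is radial and uniform over the Gaussian sphere, Φ = E·4πr² = Q_enc/ε₀.
E = |Q_enc|/(4πε₀r²) = (2.85×10^-5)/(4π·8.85×10^-12·(0.0618)²) = 6.71×10^7 N/C.

|E| = 6.71e7 N/C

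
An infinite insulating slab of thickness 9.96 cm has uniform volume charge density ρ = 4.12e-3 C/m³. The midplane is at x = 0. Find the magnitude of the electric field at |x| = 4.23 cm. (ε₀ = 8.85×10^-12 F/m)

E = 1.97e7 V/m

By symmetry E is perpendicular to the slab. A Gaussian pillbox from −4.23 cm to +4.23 cm (face area A) lies entirely within the slab.
Q_enc = ρ·(2x)·A and flux = 2EA, so 2EA = 2ρxA/ε₀ ⇒ E = |ρ|x/ε₀.
E = (4.12e-3)(0.0423)/(8.85×10^-12) = 1.97e7 N/C.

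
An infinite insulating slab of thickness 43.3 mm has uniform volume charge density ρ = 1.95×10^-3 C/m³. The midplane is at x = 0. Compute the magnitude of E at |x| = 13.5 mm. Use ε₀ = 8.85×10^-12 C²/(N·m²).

2.97e6 N/C

By symmetry E is perpendicular to the slab. A Gaussian pillbox from −13.5 mm to +13.5 mm (face area A) lies entirely within the slab.
Q_enc = ρ·(2x)·A and flux = 2EA, so 2EA = 2ρxA/ε₀ ⇒ E = |ρ|x/ε₀.
E = (1.95×10^-3)(0.0135)/(8.85×10^-12) = 2.97×10^6 N/C.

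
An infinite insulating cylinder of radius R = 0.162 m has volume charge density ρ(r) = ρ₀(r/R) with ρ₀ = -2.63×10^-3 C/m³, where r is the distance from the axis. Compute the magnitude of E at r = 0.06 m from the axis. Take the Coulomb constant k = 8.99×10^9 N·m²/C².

|E| ≈ 2.20×10^6 N/C

Choose a coaxial cylinder of radius r = 0.06 m (arbitrary length L) as the Gaussian surface (r < R).
λ_enc = ∫₀^r ρ(r')·2πr' dr' = (2πρ₀/R)·r^3/3 = -7.344e-6 C/m.
By Gauss's law (flux through the curved wall only), E·2πrL = λ_enc L/ε₀.
E = 2k|λ_enc|/r = 2(8.99×10^9)(7.344×10^-6)/(0.06) = 2.20e6 N/C.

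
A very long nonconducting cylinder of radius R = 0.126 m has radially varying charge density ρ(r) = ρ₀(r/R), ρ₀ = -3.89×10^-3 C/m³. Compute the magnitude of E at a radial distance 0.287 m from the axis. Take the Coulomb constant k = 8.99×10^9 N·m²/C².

By cylindrical symmetry E is radial; use a coaxial Gaussian cylinder of radius 0.287 m and length L (r > R, full charge per length enclosed).
λ_enc = 2π ∫₀^R ρ₀(r'/R)^1 r' dr' = 2πρ₀R²/3 = -1.293×10^-4 C/m.
Since E is radial and uniform over the curved surface, Φ = E·2πrL = Q_enc/ε₀ = λ_enc L/ε₀.
E = 2k|λ_enc|/r = 2(8.99×10^9)(1.293×10^-4)/(0.287) = 8.10×10^6 N/C.

E = 8.10×10^6 V/m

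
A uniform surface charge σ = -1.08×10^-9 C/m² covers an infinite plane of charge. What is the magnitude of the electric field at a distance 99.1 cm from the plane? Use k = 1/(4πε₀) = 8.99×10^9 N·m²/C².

By planar symmetry E is perpendicular to the sheet and uniform; use a Gaussian pillbox with flat faces of area A on each side of the sheet.
Flux Φ = 2EA and Q_enc = σA, so 2EA = σA/ε₀ ⇒ E = |σ|/(2ε₀), independent of distance.
E = 2πk|σ| = 2π(8.99×10^9)(1.08e-9) = 61 N/C.

E = 61 N/C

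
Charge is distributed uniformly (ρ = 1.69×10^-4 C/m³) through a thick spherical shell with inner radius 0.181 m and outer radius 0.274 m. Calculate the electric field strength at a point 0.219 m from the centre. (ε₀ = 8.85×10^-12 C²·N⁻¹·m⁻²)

Take a concentric spherical Gaussian surface of radius r = 0.219 m (within the shell material, 0.181 m < r < 0.274 m).
Only the shell between 0.181 m and r is enclosed: Q_enc = ρ·(4π/3)(r³ − a³) = (1.69×10^-4)·(4π/3)·((0.219)³ − (0.181)³) = 3.238×10^-6 C.
By Gauss's law, ∮E·dA = E·4πr² = Q_enc/ε₀.
E = |Q_enc|/(4πε₀r²) = (3.238e-6)/(4π·8.85×10^-12·(0.219)²) = 6.07×10^5 N/C.

6.07×10^5 N/C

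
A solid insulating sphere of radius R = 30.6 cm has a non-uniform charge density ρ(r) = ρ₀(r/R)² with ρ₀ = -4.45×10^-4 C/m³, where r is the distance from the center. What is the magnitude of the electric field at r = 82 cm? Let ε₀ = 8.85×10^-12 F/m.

E = 4.29e5 N/C

Use a concentric Gaussian sphere at r = 82 cm (r > R, all charge enclosed).
Q_enc = 4π ∫₀^R ρ₀(r'/R)^2 r'² dr' = 4πρ₀R³/5 = -3.205×10^-5 C.
Applying ∮E·dA = Q_enc/ε₀ with Φ = E(4πr²):
E = |Q_enc|/(4πε₀r²) = (3.205×10^-5)/(4π·8.85×10^-12·(0.82)²) = 4.29×10^5 N/C.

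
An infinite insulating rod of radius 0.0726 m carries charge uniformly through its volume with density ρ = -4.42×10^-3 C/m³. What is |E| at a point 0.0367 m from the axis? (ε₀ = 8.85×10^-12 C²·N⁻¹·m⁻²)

Coaxial Gaussian cylinder, radius r = 0.0367 m, length L (r < R).
Enclosed charge per unit length: λ_enc = ρ·πr² = (-4.42×10^-3)π(0.0367)² = -1.87e-5 C/m.
Since E is radial and uniform over the curved surface, Φ = E·2πrL = Q_enc/ε₀ = λ_enc L/ε₀.
E = |λ_enc|/(2πε₀r) = (1.87e-5)/(2π·8.85×10^-12·0.0367) = 9.16×10^6 N/C.

9.16×10^6 N/C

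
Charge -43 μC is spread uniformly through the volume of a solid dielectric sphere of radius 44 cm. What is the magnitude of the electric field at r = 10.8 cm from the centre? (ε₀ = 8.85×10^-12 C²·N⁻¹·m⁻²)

Use a concentric Gaussian sphere at r = 10.8 cm (r < R).
For a uniform sphere the enclosed fraction is (r/R)³, so Q_enc = (-43 μC)(0.108/0.44)³ = -6.359e-7 C.
Since E is radial and uniform over the Gaussian sphere, Φ = E·4πr² = Q_enc/ε₀.
E = |Q_enc|/(4πε₀r²) = (6.359×10^-7)/(4π·8.85×10^-12·(0.108)²) = 4.90e5 N/C.

E ≈ 4.90×10^5 V/m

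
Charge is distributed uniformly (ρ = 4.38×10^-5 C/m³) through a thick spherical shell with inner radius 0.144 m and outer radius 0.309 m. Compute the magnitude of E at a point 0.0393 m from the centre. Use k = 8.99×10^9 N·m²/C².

|E| = 0 V/m

Symmetry ⇒ E = E(r) r̂. Gaussian sphere of radius r = 0.0393 m (r < 0.144 m, inside the empty cavity).
Q_enc = 0 (all charge lies at larger r); Gauss's law gives E = 0.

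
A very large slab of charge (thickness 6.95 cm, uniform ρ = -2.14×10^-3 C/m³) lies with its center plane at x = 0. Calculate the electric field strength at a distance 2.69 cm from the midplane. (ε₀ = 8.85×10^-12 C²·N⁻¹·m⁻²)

E ≈ 6.50×10^6 N/C

By symmetry E is perpendicular to the slab. A Gaussian pillbox from −2.69 cm to +2.69 cm (face area A) lies entirely within the slab.
Q_enc = ρ·(2x)·A and flux = 2EA, so 2EA = 2ρxA/ε₀ ⇒ E = |ρ|x/ε₀.
E = (2.14e-3)(0.0269)/(8.85×10^-12) = 6.50×10^6 N/C.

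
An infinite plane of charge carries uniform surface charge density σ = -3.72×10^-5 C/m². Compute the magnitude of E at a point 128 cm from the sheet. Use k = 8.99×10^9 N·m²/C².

E ≈ 2.10e6 V/m

The symmetry is planar: E is normal to the sheet and the same magnitude on both sides. Take a pillbox straddling the sheet with end-cap area A.
Only the two end caps contribute flux: Φ = 2EA. With Q_enc = σA, Gauss's law gives E = |σ|/(2ε₀).
E = 2πk|σ| = 2π(8.99×10^9)(3.72e-5) = 2.10e6 N/C.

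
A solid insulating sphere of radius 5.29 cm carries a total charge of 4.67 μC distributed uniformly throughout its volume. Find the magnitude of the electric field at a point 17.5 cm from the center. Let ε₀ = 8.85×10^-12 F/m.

|E| ≈ 1.37e6 V/m

Use a concentric Gaussian sphere at r = 17.5 cm (r > R, so the entire charge is enclosed).
Q_enc = 4.67 μC = 4.67×10^-6 C.
By Gauss's law, ∮E·dA = E·4πr² = Q_enc/ε₀.
E = |Q_enc|/(4πε₀r²) = (4.67e-6)/(4π·8.85×10^-12·(0.175)²) = 1.37×10^6 N/C.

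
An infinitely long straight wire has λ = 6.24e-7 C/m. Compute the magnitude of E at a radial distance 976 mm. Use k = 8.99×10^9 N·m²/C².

Take a coaxial cylindrical Gaussian surface of radius r = 976 mm and length L.
Q_enc = λL, so λ_enc = 6.24×10^-7 C/m.
By Gauss's law (flux through the curved wall only), E·2πrL = λ_enc L/ε₀.
E = 2k|λ_enc|/r = 2(8.99×10^9)(6.24e-7)/(0.976) = 1.15×10^4 N/C.

E ≈ 1.15×10^4 N/C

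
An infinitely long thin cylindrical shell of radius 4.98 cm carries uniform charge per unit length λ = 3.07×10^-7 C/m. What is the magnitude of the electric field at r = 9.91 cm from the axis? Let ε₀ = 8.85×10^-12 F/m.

5.57×10^4 N/C

Coaxial Gaussian cylinder, radius r = 9.91 cm, length L (r > 4.98 cm).
The full line charge is enclosed: λ_enc = 3.07×10^-7 C/m.
Gauss's law: E·2πrL = λ_enc L/ε₀.
E = |λ_enc|/(2πε₀r) = (3.07×10^-7)/(2π·8.85×10^-12·0.0991) = 5.57e4 N/C.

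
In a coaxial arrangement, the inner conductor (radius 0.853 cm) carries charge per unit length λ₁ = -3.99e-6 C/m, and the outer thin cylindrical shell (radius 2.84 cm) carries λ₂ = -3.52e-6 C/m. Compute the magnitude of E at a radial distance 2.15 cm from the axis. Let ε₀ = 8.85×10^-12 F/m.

E = 3.34×10^6 N/C

By cylindrical symmetry E is radial; use a coaxial Gaussian cylinder of radius 2.15 cm and length L (between the conductors, 0.853 cm < r < 2.84 cm).
Only the inner wire is enclosed; the outer shell contributes nothing inside itself. λ_enc = λ₁ = -3.99×10^-6 C/m.
Applying ∮E·dA = Q_enc/ε₀ with the end caps contributing no flux:
E = |λ_enc|/(2πε₀r) = (3.99×10^-6)/(2π·8.85×10^-12·0.0215) = 3.34×10^6 N/C.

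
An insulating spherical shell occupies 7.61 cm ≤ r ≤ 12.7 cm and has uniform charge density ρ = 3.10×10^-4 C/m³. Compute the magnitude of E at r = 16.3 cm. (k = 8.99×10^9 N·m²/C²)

Use a concentric Gaussian sphere at r = 16.3 cm (r > 12.7 cm, enclosing the whole shell).
Q_enc = ρ·(4π/3)(b³ − a³) = (3.10e-4)·(4π/3)·((0.127)³ − (0.0761)³) = 2.088e-6 C.
Since E is radial and uniform over the Gaussian sphere, Φ = E·4πr² = Q_enc/ε₀.
E = k|Q_enc|/r² = (8.99×10^9)(2.088×10^-6)/(0.163)² = 7.06×10^5 N/C.

7.06×10^5 V/m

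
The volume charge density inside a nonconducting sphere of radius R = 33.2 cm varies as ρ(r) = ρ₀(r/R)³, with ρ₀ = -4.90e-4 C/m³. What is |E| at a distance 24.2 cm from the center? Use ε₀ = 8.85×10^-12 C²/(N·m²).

E ≈ 8.65×10^5 N/C

Symmetry ⇒ E = E(r) r̂. Gaussian sphere of radius r = 24.2 cm (r < R).
Q_enc = ∫₀^r ρ(r')·4πr'² dr' = (4πρ₀/R³) ∫₀^r r'^5 dr' = 4πρ₀ r^6/(6·R³) = -5.633×10^-6 C.
By Gauss's law, ∮E·dA = E·4πr² = Q_enc/ε₀.
E = |Q_enc|/(4πε₀r²) = (5.633×10^-6)/(4π·8.85×10^-12·(0.242)²) = 8.65×10^5 N/C.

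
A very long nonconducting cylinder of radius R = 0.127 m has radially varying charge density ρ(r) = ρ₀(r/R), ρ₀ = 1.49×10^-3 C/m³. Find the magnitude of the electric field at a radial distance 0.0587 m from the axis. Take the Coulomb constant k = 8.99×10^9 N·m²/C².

E = 1.52×10^6 N/C

Choose a coaxial cylinder of radius r = 0.0587 m (arbitrary length L) as the Gaussian surface (r < R).
Integrating ρ over the cross-section to radius r: λ_enc = (2πρ₀/R) ∫₀^r r'^2 dr' = 2πρ₀ r^3/(3·R) = 4.97e-6 C/m.
By Gauss's law (flux through the curved wall only), E·2πrL = λ_enc L/ε₀.
E = 2k|λ_enc|/r = 2(8.99×10^9)(4.97e-6)/(0.0587) = 1.52e6 N/C.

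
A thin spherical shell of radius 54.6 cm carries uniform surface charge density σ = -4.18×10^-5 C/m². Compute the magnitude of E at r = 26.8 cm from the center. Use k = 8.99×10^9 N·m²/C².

E = 0

Take a concentric spherical Gaussian surface of radius r = 26.8 cm (inside the shell, r < 54.6 cm).
All the charge is outside the Gaussian surface: Q_enc = 0, hence E = 0 everywhere inside the shell.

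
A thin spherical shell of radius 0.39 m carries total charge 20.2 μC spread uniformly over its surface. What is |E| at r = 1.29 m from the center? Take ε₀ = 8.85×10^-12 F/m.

E = 1.09×10^5 V/m

By spherical symmetry E is radial; choose a Gaussian sphere of radius r = 1.29 m (r > 0.39 m).
The entire shell is enclosed: Q_enc = 2.02e-5 C.
Gauss's law: E·4πr² = Q_enc/ε₀.
E = |Q_enc|/(4πε₀r²) = (2.02×10^-5)/(4π·8.85×10^-12·(1.29)²) = 1.09×10^5 N/C.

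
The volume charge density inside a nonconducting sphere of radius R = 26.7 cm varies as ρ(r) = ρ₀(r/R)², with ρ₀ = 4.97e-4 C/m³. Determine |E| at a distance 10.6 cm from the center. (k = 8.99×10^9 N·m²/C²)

E ≈ 1.88×10^5 N/C

Symmetry ⇒ E = E(r) r̂. Gaussian sphere of radius r = 10.6 cm (r < R).
Integrate the density: Q_enc = 4π ∫₀^r ρ₀(r'/R)^2 r'² dr' = 4πρ₀ r^5/(5·R²) = 2.345×10^-7 C.
Applying ∮E·dA = Q_enc/ε₀ with Φ = E(4πr²):
E = k|Q_enc|/r² = (8.99×10^9)(2.345×10^-7)/(0.106)² = 1.88×10^5 N/C.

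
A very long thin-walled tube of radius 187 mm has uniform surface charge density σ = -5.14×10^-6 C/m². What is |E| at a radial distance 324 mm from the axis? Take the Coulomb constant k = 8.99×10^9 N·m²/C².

Take a coaxial cylindrical Gaussian surface of radius r = 324 mm and length L (r > 187 mm).
The whole shell is enclosed: λ_enc = σ·2πR = (-5.14×10^-6)·2π·(0.187) = -6.039×10^-6 C/m.
Applying ∮E·dA = Q_enc/ε₀ with the end caps contributing no flux:
E = 2k|λ_enc|/r = 2(8.99×10^9)(6.039×10^-6)/(0.324) = 3.35×10^5 N/C.

|E| ≈ 3.35×10^5 N/C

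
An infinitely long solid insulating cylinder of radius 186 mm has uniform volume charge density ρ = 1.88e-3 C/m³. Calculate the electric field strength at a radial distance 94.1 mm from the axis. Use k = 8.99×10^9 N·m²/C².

|E| ≈ 9.99e6 N/C

By cylindrical symmetry E is radial; use a coaxial Gaussian cylinder of radius 94.1 mm and length L (r < R).
Enclosed charge per unit length: λ_enc = ρ·πr² = (1.88×10^-3)π(0.0941)² = 5.23×10^-5 C/m.
Applying ∮E·dA = Q_enc/ε₀ with the end caps contributing no flux:
E = 2k|λ_enc|/r = 2(8.99×10^9)(5.23e-5)/(0.0941) = 9.99×10^6 N/C.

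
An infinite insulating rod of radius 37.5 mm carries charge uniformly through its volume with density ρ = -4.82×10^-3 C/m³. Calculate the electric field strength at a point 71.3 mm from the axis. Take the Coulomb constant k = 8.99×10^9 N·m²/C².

Take a coaxial cylindrical Gaussian surface of radius r = 71.3 mm and length L (r > 37.5 mm, full cross-section enclosed).
λ_enc = ρ·πR² = (-4.82e-3)π(0.0375)² = -2.129e-5 C/m.
By Gauss's law (flux through the curved wall only), E·2πrL = λ_enc L/ε₀.
E = 2k|λ_enc|/r = 2(8.99×10^9)(2.129e-5)/(0.0713) = 5.37e6 N/C.

|E| = 5.37×10^6 N/C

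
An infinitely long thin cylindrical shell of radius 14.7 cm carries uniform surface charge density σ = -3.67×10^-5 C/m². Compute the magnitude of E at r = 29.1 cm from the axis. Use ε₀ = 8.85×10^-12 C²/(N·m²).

|E| = 2.09e6 N/C

Take a coaxial cylindrical Gaussian surface of radius r = 29.1 cm and length L (r > 14.7 cm).
The whole shell is enclosed: λ_enc = σ·2πR = (-3.67×10^-5)·2π·(0.147) = -3.39×10^-5 C/m.
By Gauss's law (flux through the curved wall only), E·2πrL = λ_enc L/ε₀.
E = |λ_enc|/(2πε₀r) = (3.39×10^-5)/(2π·8.85×10^-12·0.291) = 2.09×10^6 N/C.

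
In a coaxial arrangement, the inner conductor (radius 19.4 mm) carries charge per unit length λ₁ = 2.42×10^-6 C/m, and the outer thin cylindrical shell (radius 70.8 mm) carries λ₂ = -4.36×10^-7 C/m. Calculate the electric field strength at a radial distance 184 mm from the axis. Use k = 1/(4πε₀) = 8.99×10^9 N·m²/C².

E ≈ 1.94e5 V/m

Take a coaxial cylindrical Gaussian surface of radius r = 184 mm and length L (r > 70.8 mm, enclosing both).
λ_enc = λ₁ + λ₂ = (2.42×10^-6) + (-4.36e-7) = 1.984e-6 C/m.
Gauss's law: E·2πrL = λ_enc L/ε₀.
E = 2k|λ_enc|/r = 2(8.99×10^9)(1.984×10^-6)/(0.184) = 1.94e5 N/C.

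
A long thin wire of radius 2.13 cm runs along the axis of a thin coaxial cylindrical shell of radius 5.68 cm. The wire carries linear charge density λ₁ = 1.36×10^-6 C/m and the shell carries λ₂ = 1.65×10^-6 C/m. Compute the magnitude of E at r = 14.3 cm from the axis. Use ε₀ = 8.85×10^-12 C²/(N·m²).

3.79×10^5 V/m

Take a coaxial cylindrical Gaussian surface of radius r = 14.3 cm and length L (r > 5.68 cm, enclosing both).
λ_enc = λ₁ + λ₂ = (1.36×10^-6) + (1.65×10^-6) = 3.01×10^-6 C/m.
Applying ∮E·dA = Q_enc/ε₀ with the end caps contributing no flux:
E = |λ_enc|/(2πε₀r) = (3.01e-6)/(2π·8.85×10^-12·0.143) = 3.79e5 N/C.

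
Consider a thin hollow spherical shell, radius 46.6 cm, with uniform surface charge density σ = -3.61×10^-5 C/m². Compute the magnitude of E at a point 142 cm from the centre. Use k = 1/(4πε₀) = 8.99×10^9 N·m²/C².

By spherical symmetry E is radial; choose a Gaussian sphere of radius r = 142 cm (r > 46.6 cm).
The entire shell is enclosed: Q_enc = σ·4πR² = (-3.61×10^-5)·4π·(0.466)² = -9.851×10^-5 C.
Since E is radial and uniform over the Gaussian sphere, Φ = E·4πr² = Q_enc/ε₀.
E = k|Q_enc|/r² = (8.99×10^9)(9.851×10^-5)/(1.42)² = 4.39×10^5 N/C.

4.39e5 N/C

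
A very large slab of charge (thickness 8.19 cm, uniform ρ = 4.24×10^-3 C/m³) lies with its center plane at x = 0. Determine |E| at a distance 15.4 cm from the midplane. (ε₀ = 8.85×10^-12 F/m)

The point |x| = 15.4 cm lies outside the slab (half-thickness 0.04095 m). A symmetric pillbox spanning the full slab encloses Q_enc = ρ·d·A.
Flux = 2EA ⇒ E = |ρ|d/(2ε₀), independent of distance outside.
E = (4.24×10^-3)(0.0819)/(2·8.85×10^-12) = 1.96×10^7 N/C.

|E| ≈ 1.96e7 N/C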